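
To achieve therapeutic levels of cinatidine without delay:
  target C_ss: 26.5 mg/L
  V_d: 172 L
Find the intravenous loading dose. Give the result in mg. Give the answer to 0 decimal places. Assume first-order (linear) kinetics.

4558 mg

LD = Css × Vd = 26.5 × 172 = 4558 mg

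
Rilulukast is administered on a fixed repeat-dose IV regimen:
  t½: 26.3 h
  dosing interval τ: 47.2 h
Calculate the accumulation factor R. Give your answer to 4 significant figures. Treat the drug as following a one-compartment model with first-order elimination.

1.405

k = ln2 / t½ = 0.693147 / 26.3 = 0.02636 h⁻¹
e^(−kτ) = e^(−0.02636 × 47.2) = 0.2882
Accumulation ratio R = 1 / (1 − e^(−kτ)) = 1 / (1 − 0.2882) = 1.405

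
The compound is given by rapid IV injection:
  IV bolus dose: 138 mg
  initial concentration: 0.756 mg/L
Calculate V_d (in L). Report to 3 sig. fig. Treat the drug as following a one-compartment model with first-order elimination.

Vd = Dose / C₀ = 138.0 / 0.756 = 182.5 L

183 L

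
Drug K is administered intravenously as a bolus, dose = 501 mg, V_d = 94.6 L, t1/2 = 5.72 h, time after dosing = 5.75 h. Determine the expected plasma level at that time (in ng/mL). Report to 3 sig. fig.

2640 ng/mL

C₀ = Dose / Vd = 501.0 / 94.6 = 5.296 mg/L
k = ln2 / t½ = 0.693147 / 5.72 = 0.1212 h⁻¹
C = C₀ · e^(−k·t) = 5.296 × e^(−0.1212 × 5.75)
  = 5.296 × 0.4981 = 2.638 mg/L
Convert: 2.638 mg/L × 1000 = 2638 ng/mL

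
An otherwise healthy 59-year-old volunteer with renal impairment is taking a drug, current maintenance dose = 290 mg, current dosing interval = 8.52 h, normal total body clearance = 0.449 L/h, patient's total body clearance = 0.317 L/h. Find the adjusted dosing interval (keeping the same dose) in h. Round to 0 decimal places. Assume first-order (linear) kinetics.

12 h

To keep the same average steady-state level, dosing rate must scale with clearance.
CL ratio = 0.317 / 0.449 = 0.7060
New interval (same dose) = 8.52 / 0.7060 = 12.07 h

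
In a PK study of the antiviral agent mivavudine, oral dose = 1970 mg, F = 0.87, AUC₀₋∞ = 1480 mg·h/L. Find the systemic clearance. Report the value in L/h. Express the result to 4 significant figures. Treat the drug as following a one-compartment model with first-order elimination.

CL = F·Dose / AUC = 0.87 × 1970 / 1480 = 1.158 L/h

1.158 L/h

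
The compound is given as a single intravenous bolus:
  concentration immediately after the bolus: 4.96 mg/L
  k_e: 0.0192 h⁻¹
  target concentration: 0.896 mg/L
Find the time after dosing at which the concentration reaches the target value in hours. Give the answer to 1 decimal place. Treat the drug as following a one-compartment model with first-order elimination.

89.1 h

t = ln(C₀ / C) / k = ln(4.960 / 0.896) / 0.01920
  = ln(5.536) / 0.01920 = 1.711 / 0.01920 = 89.11 h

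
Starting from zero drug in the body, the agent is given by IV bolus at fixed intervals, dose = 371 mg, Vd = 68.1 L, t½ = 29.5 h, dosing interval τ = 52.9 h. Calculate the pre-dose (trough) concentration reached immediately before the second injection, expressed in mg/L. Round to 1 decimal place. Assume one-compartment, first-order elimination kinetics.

C₀ per dose = Dose / Vd = 371 / 68.1 = 5.448 mg/L
k = ln2 / t½ = 0.693147 / 29.5 = 0.02350 h⁻¹
Fraction remaining after one interval: r = e^(−kτ) = e^(−0.02350 × 52.9) = 0.2885
Before dose 2, 1 dose has been given (aged 1τ).
C_trough = C₀ × r = 5.448 × 0.2885 = 1.572 mg/L

1.6 mg/L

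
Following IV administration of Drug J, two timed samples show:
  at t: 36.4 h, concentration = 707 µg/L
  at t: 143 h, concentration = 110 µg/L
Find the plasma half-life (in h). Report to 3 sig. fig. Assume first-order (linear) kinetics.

k = ln(C₁/C₂) / (t₂ − t₁) = ln(707/110) / (143 − 36.4)
  = 1.861 / 106.6 = 0.01746 h⁻¹
t½ = ln2 / k = 0.693147 / 0.01746 = 39.70 h

39.7 h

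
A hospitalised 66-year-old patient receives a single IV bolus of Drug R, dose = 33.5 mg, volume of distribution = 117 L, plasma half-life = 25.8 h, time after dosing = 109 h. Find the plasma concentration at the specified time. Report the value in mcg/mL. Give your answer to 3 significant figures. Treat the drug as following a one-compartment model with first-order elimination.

C₀ = Dose / Vd = 33.50 / 117 = 0.2863 mg/L
k = ln2 / t½ = 0.693147 / 25.8 = 0.02687 h⁻¹
C = C₀ · e^(−k·t) = 0.2863 × e^(−0.02687 × 109)
  = 0.2863 × 0.05346 = 0.01531 mg/L
(0.01531 mg/L = 0.01531 mcg/mL)

0.0153 mcg/mL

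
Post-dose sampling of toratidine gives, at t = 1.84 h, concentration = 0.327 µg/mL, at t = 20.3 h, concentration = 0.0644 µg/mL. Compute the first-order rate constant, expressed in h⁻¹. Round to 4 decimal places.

0.0880 h⁻¹

k = ln(C₁/C₂) / (t₂ − t₁) = ln(0.327/0.0644) / (20.3 − 1.84)
  = 1.625 / 18.46 = 0.08803 h⁻¹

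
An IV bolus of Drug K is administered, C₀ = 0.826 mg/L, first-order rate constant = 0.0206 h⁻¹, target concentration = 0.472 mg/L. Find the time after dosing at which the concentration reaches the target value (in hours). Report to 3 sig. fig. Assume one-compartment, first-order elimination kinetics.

27.2 h

t = ln(C₀ / C) / k = ln(0.8260 / 0.472) / 0.02060
  = ln(1.750) / 0.02060 = 0.5596 / 0.02060 = 27.17 h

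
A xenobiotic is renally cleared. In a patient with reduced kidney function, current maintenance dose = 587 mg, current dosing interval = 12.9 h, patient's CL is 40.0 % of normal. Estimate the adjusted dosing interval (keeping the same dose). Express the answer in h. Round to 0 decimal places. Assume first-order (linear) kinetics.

To keep the same average steady-state level, dosing rate must scale with clearance.
CL ratio = 40.0 / 100 = 0.4000
New interval (same dose) = 12.9 / 0.4000 = 32.25 h

32 h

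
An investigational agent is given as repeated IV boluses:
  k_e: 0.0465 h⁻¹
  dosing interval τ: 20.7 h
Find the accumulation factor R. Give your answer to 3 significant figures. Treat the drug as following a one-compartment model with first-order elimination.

e^(−kτ) = e^(−0.04650 × 20.7) = 0.3819
Accumulation ratio R = 1 / (1 − e^(−kτ)) = 1 / (1 − 0.3819) = 1.618

1.62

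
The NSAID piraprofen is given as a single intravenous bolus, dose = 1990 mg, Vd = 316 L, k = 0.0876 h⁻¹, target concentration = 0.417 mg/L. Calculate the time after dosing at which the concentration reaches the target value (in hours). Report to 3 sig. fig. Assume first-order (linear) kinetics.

31.0 h

C₀ = Dose / Vd = 1990 / 316 = 6.297 mg/L
t = ln(C₀ / C) / k = ln(6.297 / 0.417) / 0.08760
  = ln(15.10) / 0.08760 = 2.715 / 0.08760 = 30.99 h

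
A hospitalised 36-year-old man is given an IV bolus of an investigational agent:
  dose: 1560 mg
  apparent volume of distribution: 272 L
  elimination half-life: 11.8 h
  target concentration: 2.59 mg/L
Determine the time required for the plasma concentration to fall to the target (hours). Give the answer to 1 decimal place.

13.5 h

C₀ = Dose / Vd = 1560 / 272 = 5.735 mg/L
k = ln2 / t½ = 0.693147 / 11.8 = 0.05874 h⁻¹
t = ln(C₀ / C) / k = ln(5.735 / 2.59) / 0.05874
  = ln(2.214) / 0.05874 = 0.7948 / 0.05874 = 13.53 h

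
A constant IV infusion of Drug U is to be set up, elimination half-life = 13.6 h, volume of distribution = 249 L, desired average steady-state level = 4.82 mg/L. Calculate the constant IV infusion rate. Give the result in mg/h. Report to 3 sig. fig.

61.2 mg/h

k = ln2 / t½ = 0.693147 / 13.6 = 0.05097 h⁻¹
CL = k × Vd = 0.05097 × 249 = 12.69 L/h
At steady state, infusion rate R₀ = Css × CL = 4.82 × 12.69 = 61.17 mg/h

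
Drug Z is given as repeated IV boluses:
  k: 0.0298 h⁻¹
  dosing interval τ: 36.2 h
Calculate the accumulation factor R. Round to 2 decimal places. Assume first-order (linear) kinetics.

e^(−kτ) = e^(−0.02980 × 36.2) = 0.3400
Accumulation ratio R = 1 / (1 − e^(−kτ)) = 1 / (1 − 0.3400) = 1.515

1.52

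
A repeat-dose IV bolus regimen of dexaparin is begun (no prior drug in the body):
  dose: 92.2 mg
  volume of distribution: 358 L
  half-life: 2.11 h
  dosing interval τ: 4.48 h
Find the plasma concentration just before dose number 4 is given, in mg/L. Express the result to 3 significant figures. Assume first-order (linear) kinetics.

0.0758 mg/L

C₀ per dose = Dose / Vd = 92.2 / 358 = 0.2575 mg/L
k = ln2 / t½ = 0.693147 / 2.11 = 0.3285 h⁻¹
Fraction remaining after one interval: r = e^(−kτ) = e^(−0.3285 × 4.48) = 0.2295
Before dose 4, 3 doses have been given (aged 1τ, 2τ, 3τ).
C_trough = C₀ × (r + r² + … + r^3) = C₀ × r(1−r^3)/(1−r)
        = 0.2575 × 0.2295 × (1 − 0.01209) / (1 − 0.2295) = 0.07577 mg/L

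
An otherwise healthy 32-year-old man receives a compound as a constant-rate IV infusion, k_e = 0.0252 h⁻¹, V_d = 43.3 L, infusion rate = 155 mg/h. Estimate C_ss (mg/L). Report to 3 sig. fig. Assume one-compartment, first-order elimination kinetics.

CL = k × Vd = 0.02520 × 43.3 = 1.091 L/h
At steady state Css = R₀ / CL = 155 / 1.091 = 142.1 mg/L

142 mg/L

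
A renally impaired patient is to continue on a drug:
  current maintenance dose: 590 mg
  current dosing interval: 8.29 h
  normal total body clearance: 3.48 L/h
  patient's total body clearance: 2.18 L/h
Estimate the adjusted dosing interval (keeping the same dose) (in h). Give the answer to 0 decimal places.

To keep the same average steady-state level, dosing rate must scale with clearance.
CL ratio = 2.18 / 3.48 = 0.6264
New interval (same dose) = 8.29 / 0.6264 = 13.23 h

13 h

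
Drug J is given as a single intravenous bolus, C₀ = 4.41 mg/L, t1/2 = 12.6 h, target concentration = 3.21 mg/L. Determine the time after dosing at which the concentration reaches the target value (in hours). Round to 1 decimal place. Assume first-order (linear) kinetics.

5.8 h

k = ln2 / t½ = 0.693147 / 12.6 = 0.05501 h⁻¹
t = ln(C₀ / C) / k = ln(4.410 / 3.21) / 0.05501
  = ln(1.374) / 0.05501 = 0.3177 / 0.05501 = 5.775 h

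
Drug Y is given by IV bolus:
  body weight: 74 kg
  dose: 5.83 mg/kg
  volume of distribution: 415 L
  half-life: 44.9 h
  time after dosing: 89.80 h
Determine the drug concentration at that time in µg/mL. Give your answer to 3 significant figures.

Total dose = 5.83 × 74 = 431.4 mg
C₀ = Dose / Vd = 431.4 / 415 = 1.040 mg/L
k = ln2 / t½ = 0.693147 / 44.9 = 0.01544 h⁻¹
t / t½ = 89.80 / 44.9 = 2 half-lives
C = C₀ × (1/2)^2 = 1.040 × 0.2500 = 0.2600 mg/L
(0.2600 mg/L = 0.2600 µg/mL)

0.260 µg/mL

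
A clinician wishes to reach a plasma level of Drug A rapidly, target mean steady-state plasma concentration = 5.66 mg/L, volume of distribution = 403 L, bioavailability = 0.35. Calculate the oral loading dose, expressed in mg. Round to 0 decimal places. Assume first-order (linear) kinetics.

LD = Css × Vd / F = 5.66 × 403 / 0.35 = 6517 mg

6517 mg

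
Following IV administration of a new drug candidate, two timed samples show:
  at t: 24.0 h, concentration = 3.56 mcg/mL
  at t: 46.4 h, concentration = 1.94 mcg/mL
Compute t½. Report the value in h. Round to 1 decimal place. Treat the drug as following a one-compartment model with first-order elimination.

25.6 h

k = ln(C₁/C₂) / (t₂ − t₁) = ln(3.56/1.94) / (46.4 − 24.0)
  = 0.6071 / 22.40 = 0.02710 h⁻¹
t½ = ln2 / k = 0.693147 / 0.02710 = 25.58 h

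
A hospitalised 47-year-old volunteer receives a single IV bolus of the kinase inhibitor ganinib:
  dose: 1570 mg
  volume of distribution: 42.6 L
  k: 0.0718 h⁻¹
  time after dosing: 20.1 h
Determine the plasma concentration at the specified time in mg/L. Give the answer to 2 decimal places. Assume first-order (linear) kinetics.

8.70 mg/L

C₀ = Dose / Vd = 1570 / 42.6 = 36.85 mg/L
C = C₀ · e^(−k·t) = 36.85 × e^(−0.07180 × 20.1)
  = 36.85 × 0.2362 = 8.704 mg/L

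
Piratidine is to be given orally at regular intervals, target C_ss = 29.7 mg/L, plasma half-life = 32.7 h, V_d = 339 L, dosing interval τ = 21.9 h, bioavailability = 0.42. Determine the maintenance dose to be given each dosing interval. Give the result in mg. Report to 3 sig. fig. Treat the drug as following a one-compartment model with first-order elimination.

k = ln2 / t½ = 0.693147 / 32.7 = 0.02120 h⁻¹
CL = k × Vd = 0.02120 × 339 = 7.187 L/h
At steady state, F × (Dose/τ) = Css × CL.
Dose = Css × CL × τ / F = 29.7 × 7.187 × 21.9 / 0.42 = 11130 mg

11100 mg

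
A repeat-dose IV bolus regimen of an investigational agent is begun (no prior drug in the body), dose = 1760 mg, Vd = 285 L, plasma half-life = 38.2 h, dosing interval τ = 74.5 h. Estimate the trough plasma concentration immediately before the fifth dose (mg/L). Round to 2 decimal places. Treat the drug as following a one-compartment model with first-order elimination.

C₀ per dose = Dose / Vd = 1760 / 285 = 6.175 mg/L
k = ln2 / t½ = 0.693147 / 38.2 = 0.01815 h⁻¹
Fraction remaining after one interval: r = e^(−kτ) = e^(−0.01815 × 74.5) = 0.2587
Before dose 5, 4 doses have been given (aged 1τ, 2τ, 3τ, 4τ).
C_trough = C₀ × (r + r² + … + r^4) = C₀ × r(1−r^4)/(1−r)
        = 6.175 × 0.2587 × (1 − 0.004479) / (1 − 0.2587) = 2.145 mg/L

2.15 mg/L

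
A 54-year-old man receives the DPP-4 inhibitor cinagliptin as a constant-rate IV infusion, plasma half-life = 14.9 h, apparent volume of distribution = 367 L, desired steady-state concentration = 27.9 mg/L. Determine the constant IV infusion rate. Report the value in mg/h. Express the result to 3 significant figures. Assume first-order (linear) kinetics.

k = ln2 / t½ = 0.693147 / 14.9 = 0.04652 h⁻¹
CL = k × Vd = 0.04652 × 367 = 17.07 L/h
At steady state, infusion rate R₀ = Css × CL = 27.9 × 17.07 = 476.3 mg/h

476 mg/h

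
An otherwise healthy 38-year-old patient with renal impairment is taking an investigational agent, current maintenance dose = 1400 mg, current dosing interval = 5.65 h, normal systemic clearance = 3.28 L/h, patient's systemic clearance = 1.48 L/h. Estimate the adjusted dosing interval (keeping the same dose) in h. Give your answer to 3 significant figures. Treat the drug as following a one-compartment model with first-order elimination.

To keep the same average steady-state level, dosing rate must scale with clearance.
CL ratio = 1.48 / 3.28 = 0.4512
New interval (same dose) = 5.65 / 0.4512 = 12.52 h

12.5 h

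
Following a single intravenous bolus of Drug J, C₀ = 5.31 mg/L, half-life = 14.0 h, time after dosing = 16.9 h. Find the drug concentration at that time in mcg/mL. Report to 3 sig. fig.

2.30 mcg/mL

k = ln2 / t½ = 0.693147 / 14.0 = 0.04951 h⁻¹
C = C₀ · e^(−k·t) = 5.310 × e^(−0.04951 × 16.9)
  = 5.310 × 0.4331 = 2.300 mg/L
(2.300 mg/L = 2.300 mcg/mL)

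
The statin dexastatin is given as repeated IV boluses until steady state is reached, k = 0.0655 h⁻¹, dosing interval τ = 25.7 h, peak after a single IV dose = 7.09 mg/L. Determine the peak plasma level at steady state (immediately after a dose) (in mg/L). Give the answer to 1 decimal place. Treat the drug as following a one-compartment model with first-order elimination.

8.7 mg/L

e^(−kτ) = e^(−0.06550 × 25.7) = 0.1858
Accumulation ratio R = 1 / (1 − e^(−kτ)) = 1 / (1 − 0.1858) = 1.228
Steady-state peak = C₀ × R = 7.09 × 1.228 = 8.707 mg/L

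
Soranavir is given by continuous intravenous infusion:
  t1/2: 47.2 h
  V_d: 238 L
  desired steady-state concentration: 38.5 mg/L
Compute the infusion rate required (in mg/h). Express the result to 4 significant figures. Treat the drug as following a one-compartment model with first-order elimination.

134.6 mg/h

k = ln2 / t½ = 0.693147 / 47.2 = 0.01469 h⁻¹
CL = k × Vd = 0.01469 × 238 = 3.496 L/h
At steady state, infusion rate R₀ = Css × CL = 38.5 × 3.496 = 134.6 mg/h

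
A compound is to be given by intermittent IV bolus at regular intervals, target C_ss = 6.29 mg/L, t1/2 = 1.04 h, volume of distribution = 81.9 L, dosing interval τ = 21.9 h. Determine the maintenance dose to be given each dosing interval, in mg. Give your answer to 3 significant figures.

7520 mg

k = ln2 / t½ = 0.693147 / 1.04 = 0.6665 h⁻¹
CL = k × Vd = 0.6665 × 81.9 = 54.59 L/h
At steady state, Dose/τ = Css × CL.
Dose = Css × CL × τ = 6.29 × 54.59 × 21.9 = 7520 mg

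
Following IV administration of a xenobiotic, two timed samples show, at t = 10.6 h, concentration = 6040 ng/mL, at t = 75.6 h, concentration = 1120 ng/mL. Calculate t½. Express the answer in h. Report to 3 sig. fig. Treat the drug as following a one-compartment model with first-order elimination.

k = ln(C₁/C₂) / (t₂ − t₁) = ln(6040/1120) / (75.6 − 10.6)
  = 1.685 / 65.00 = 0.02592 h⁻¹
t½ = ln2 / k = 0.693147 / 0.02592 = 26.74 h

26.7 h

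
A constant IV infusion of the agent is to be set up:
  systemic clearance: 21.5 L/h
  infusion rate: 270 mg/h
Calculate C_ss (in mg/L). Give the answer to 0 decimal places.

13 mg/L

At steady state Css = R₀ / CL = 270 / 21.50 = 12.56 mg/L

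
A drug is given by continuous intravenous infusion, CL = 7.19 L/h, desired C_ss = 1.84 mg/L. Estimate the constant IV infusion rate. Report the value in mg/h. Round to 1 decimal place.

13.2 mg/h

At steady state, infusion rate R₀ = Css × CL = 1.84 × 7.190 = 13.23 mg/h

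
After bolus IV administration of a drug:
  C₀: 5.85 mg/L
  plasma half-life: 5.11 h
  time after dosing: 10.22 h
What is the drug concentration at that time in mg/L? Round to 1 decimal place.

k = ln2 / t½ = 0.693147 / 5.11 = 0.1356 h⁻¹
t / t½ = 10.22 / 5.11 = 2 half-lives
C = C₀ × (1/2)^2 = 5.850 × 0.2500 = 1.463 mg/L

1.5 mg/L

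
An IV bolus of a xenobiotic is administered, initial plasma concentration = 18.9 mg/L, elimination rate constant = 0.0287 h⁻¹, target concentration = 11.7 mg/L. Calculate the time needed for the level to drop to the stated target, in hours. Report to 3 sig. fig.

t = ln(C₀ / C) / k = ln(18.90 / 11.7) / 0.02870
  = ln(1.615) / 0.02870 = 0.4793 / 0.02870 = 16.70 h

16.7 h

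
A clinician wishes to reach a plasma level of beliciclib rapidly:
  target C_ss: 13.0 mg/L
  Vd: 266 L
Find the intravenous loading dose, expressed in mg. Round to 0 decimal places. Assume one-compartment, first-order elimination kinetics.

3458 mg

LD = Css × Vd = 13.0 × 266 = 3458 mg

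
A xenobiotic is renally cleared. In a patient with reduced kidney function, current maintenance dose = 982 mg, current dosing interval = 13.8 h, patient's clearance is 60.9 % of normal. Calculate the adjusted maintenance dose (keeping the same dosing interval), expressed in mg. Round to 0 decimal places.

To keep the same average steady-state level, dosing rate must scale with clearance.
CL ratio = 60.9 / 100 = 0.6090
New dose (same interval) = 982 × 0.6090 = 598.0 mg

598 mg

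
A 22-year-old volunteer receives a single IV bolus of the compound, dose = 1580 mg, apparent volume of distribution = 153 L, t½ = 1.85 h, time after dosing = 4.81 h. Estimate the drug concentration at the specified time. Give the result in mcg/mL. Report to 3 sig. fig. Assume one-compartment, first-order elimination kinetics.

C₀ = Dose / Vd = 1580 / 153 = 10.33 mg/L
k = ln2 / t½ = 0.693147 / 1.85 = 0.3747 h⁻¹
C = C₀ · e^(−k·t) = 10.33 × e^(−0.3747 × 4.81)
  = 10.33 × 0.1649 = 1.703 mg/L
(1.703 mg/L = 1.703 mcg/mL)

1.70 mcg/mL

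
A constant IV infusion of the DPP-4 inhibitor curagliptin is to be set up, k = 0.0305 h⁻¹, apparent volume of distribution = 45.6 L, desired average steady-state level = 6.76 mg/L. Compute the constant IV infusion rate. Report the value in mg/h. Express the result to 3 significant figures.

CL = k × Vd = 0.03050 × 45.6 = 1.391 L/h
At steady state, infusion rate R₀ = Css × CL = 6.76 × 1.391 = 9.403 mg/h

9.40 mg/h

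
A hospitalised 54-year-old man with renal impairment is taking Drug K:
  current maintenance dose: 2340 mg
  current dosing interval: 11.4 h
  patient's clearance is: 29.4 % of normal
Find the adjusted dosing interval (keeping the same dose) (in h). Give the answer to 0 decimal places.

To keep the same average steady-state level, dosing rate must scale with clearance.
CL ratio = 29.4 / 100 = 0.2940
New interval (same dose) = 11.4 / 0.2940 = 38.78 h

39 h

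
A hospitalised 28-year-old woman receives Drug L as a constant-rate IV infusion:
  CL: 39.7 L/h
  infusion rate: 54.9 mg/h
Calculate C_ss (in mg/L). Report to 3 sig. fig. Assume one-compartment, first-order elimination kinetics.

At steady state Css = R₀ / CL = 54.9 / 39.70 = 1.383 mg/L

1.38 mg/L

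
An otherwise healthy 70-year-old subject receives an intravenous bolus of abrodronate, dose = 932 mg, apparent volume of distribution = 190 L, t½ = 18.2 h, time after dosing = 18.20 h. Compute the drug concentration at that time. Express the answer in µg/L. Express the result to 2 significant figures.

2500 µg/L

C₀ = Dose / Vd = 932.0 / 190 = 4.905 mg/L
k = ln2 / t½ = 0.693147 / 18.2 = 0.03809 h⁻¹
t / t½ = 18.20 / 18.2 = 1 half-lives
C = C₀ × (1/2)^1 = 4.905 × 0.5000 = 2.453 mg/L
Convert: 2.453 mg/L × 1000 = 2453 µg/L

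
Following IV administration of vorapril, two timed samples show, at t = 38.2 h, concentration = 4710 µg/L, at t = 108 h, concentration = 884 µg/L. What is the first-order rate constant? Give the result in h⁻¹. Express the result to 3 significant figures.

0.0240 h⁻¹

k = ln(C₁/C₂) / (t₂ − t₁) = ln(4710/884) / (108 − 38.2)
  = 1.673 / 69.80 = 0.02397 h⁻¹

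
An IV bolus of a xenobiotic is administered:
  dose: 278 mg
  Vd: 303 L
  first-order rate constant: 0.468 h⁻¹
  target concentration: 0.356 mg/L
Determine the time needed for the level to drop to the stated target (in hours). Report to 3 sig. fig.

2.02 h

C₀ = Dose / Vd = 278.0 / 303 = 0.9175 mg/L
t = ln(C₀ / C) / k = ln(0.9175 / 0.356) / 0.4680
  = ln(2.577) / 0.4680 = 0.9466 / 0.4680 = 2.023 h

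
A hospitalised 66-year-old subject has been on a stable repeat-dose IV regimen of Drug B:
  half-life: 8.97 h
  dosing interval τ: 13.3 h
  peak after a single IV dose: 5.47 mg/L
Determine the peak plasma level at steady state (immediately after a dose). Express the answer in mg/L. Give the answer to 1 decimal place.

8.5 mg/L

k = ln2 / t½ = 0.693147 / 8.97 = 0.07727 h⁻¹
e^(−kτ) = e^(−0.07727 × 13.3) = 0.3578
Accumulation ratio R = 1 / (1 − e^(−kτ)) = 1 / (1 − 0.3578) = 1.557
Steady-state peak = C₀ × R = 5.47 × 1.557 = 8.517 mg/L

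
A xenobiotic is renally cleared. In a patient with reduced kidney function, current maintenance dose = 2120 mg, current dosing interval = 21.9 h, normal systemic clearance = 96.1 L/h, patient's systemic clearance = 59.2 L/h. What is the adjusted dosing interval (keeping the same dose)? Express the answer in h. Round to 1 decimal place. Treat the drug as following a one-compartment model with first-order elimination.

To keep the same average steady-state level, dosing rate must scale with clearance.
CL ratio = 59.2 / 96.1 = 0.6160
New interval (same dose) = 21.9 / 0.6160 = 35.55 h

35.6 h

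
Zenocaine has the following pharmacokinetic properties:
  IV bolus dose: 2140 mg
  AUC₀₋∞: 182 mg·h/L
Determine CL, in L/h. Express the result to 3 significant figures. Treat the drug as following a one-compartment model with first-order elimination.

CL = Dose / AUC = 2140 / 182 = 11.76 L/h

11.8 L/h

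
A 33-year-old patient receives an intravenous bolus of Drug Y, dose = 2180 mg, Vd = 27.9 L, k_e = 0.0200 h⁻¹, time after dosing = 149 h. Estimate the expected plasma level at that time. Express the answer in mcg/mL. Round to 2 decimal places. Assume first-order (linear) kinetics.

C₀ = Dose / Vd = 2180 / 27.9 = 78.14 mg/L
C = C₀ · e^(−k·t) = 78.14 × e^(−0.02000 × 149)
  = 78.14 × 0.05079 = 3.969 mg/L
(3.969 mg/L = 3.969 mcg/mL)

3.97 mcg/mL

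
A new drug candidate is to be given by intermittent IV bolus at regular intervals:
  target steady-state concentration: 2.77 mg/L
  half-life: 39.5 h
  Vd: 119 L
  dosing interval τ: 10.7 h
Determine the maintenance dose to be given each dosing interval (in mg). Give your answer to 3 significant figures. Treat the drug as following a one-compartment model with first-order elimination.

k = ln2 / t½ = 0.693147 / 39.5 = 0.01755 h⁻¹
CL = k × Vd = 0.01755 × 119 = 2.088 L/h
At steady state, Dose/τ = Css × CL.
Dose = Css × CL × τ = 2.77 × 2.088 × 10.7 = 61.89 mg

61.9 mg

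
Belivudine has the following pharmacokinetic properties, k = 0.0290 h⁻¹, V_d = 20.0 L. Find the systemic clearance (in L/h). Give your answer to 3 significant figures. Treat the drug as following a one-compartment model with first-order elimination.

0.580 L/h

CL = k × Vd = 0.0290 × 20.0 = 0.5800 L/h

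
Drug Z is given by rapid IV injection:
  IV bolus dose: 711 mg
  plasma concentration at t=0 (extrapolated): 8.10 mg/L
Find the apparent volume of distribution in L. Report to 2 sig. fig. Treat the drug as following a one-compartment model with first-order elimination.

Vd = Dose / C₀ = 711.0 / 8.10 = 87.78 L

88 L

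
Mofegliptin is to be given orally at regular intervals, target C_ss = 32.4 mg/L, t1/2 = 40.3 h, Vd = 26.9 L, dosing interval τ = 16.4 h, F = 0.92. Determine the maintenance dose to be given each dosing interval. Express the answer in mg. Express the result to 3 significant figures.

k = ln2 / t½ = 0.693147 / 40.3 = 0.01720 h⁻¹
CL = k × Vd = 0.01720 × 26.9 = 0.4627 L/h
At steady state, F × (Dose/τ) = Css × CL.
Dose = Css × CL × τ / F = 32.4 × 0.4627 × 16.4 / 0.92 = 267.2 mg

267 mg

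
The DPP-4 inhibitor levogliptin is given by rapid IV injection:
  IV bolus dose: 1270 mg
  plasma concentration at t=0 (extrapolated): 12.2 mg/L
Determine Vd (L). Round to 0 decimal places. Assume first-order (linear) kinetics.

104 L

Vd = Dose / C₀ = 1270 / 12.2 = 104.1 L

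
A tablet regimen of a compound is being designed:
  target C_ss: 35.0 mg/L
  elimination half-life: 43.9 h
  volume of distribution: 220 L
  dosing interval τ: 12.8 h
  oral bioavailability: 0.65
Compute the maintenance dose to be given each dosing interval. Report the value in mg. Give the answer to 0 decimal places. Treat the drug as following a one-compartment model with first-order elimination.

k = ln2 / t½ = 0.693147 / 43.9 = 0.01579 h⁻¹
CL = k × Vd = 0.01579 × 220 = 3.474 L/h
At steady state, F × (Dose/τ) = Css × CL.
Dose = Css × CL × τ / F = 35.0 × 3.474 × 12.8 / 0.65 = 2394 mg

2394 mg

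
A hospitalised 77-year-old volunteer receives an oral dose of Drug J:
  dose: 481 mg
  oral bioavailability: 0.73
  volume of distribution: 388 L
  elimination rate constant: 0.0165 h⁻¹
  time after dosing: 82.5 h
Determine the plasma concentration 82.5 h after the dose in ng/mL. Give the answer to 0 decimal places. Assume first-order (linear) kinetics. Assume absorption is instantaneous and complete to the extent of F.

232 ng/mL

Amount reaching circulation = F × Dose = 0.73 × 481.0 = 351.1 mg
C₀ = F·Dose / Vd = 351.1 / 388 = 0.9049 mg/L
C = C₀ · e^(−k·t) = 0.9049 × e^(−0.01650 × 82.5)
  = 0.9049 × 0.2563 = 0.2319 mg/L
Convert: 0.2319 mg/L × 1000 = 231.9 ng/mL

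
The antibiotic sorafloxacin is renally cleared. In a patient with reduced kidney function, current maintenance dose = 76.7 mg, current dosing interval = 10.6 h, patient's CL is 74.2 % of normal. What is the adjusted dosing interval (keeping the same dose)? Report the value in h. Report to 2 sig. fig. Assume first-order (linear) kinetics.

14 h

To keep the same average steady-state level, dosing rate must scale with clearance.
CL ratio = 74.2 / 100 = 0.7420
New interval (same dose) = 10.6 / 0.7420 = 14.29 h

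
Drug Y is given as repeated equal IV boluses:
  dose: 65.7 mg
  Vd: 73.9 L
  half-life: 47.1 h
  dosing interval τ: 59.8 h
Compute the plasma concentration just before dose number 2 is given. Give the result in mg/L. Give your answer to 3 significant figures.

C₀ per dose = Dose / Vd = 65.7 / 73.9 = 0.8890 mg/L
k = ln2 / t½ = 0.693147 / 47.1 = 0.01472 h⁻¹
Fraction remaining after one interval: r = e^(−kτ) = e^(−0.01472 × 59.8) = 0.4147
Before dose 2, 1 dose has been given (aged 1τ).
C_trough = C₀ × r = 0.8890 × 0.4147 = 0.3687 mg/L

0.369 mg/L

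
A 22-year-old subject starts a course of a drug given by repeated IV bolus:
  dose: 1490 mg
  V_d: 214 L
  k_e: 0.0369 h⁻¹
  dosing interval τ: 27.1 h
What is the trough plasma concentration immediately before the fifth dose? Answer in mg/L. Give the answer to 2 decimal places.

C₀ per dose = Dose / Vd = 1490 / 214 = 6.963 mg/L
Fraction remaining after one interval: r = e^(−kτ) = e^(−0.03690 × 27.1) = 0.3679
Before dose 5, 4 doses have been given (aged 1τ, 2τ, 3τ, 4τ).
C_trough = C₀ × (r + r² + … + r^4) = C₀ × r(1−r^4)/(1−r)
        = 6.963 × 0.3679 × (1 − 0.01832) / (1 − 0.3679) = 3.978 mg/L

3.98 mg/L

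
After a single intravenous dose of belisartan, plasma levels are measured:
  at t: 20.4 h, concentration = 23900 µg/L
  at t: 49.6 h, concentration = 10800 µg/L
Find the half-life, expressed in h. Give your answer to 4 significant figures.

25.48 h

k = ln(C₁/C₂) / (t₂ − t₁) = ln(23900/10800) / (49.6 − 20.4)
  = 0.7943 / 29.20 = 0.02720 h⁻¹
t½ = ln2 / k = 0.693147 / 0.02720 = 25.48 h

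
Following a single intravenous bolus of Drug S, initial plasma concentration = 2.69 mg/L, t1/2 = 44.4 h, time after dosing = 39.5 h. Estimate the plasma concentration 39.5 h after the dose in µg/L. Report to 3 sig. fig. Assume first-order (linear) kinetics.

1450 µg/L

k = ln2 / t½ = 0.693147 / 44.4 = 0.01561 h⁻¹
C = C₀ · e^(−k·t) = 2.690 × e^(−0.01561 × 39.5)
  = 2.690 × 0.5398 = 1.452 mg/L
Convert: 1.452 mg/L × 1000 = 1452 µg/L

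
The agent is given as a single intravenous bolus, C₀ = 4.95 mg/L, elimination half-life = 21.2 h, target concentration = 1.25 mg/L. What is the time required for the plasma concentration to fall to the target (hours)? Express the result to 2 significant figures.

k = ln2 / t½ = 0.693147 / 21.2 = 0.03270 h⁻¹
t = ln(C₀ / C) / k = ln(4.950 / 1.25) / 0.03270
  = ln(3.960) / 0.03270 = 1.376 / 0.03270 = 42.08 h

42 h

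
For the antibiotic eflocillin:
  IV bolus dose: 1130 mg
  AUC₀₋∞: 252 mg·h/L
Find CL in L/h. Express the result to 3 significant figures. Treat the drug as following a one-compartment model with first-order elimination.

CL = Dose / AUC = 1130 / 252 = 4.484 L/h

4.48 L/h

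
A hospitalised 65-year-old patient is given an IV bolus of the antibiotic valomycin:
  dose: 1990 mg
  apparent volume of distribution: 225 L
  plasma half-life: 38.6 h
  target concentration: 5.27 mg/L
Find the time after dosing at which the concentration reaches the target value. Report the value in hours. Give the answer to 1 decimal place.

28.8 h

C₀ = Dose / Vd = 1990 / 225 = 8.844 mg/L
k = ln2 / t½ = 0.693147 / 38.6 = 0.01796 h⁻¹
t = ln(C₀ / C) / k = ln(8.844 / 5.27) / 0.01796
  = ln(1.678) / 0.01796 = 0.5176 / 0.01796 = 28.82 h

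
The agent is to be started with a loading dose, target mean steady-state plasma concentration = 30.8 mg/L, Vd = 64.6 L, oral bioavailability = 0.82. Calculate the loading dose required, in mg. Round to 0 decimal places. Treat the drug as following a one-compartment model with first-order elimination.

2426 mg

LD = Css × Vd / F = 30.8 × 64.6 / 0.82 = 2426 mg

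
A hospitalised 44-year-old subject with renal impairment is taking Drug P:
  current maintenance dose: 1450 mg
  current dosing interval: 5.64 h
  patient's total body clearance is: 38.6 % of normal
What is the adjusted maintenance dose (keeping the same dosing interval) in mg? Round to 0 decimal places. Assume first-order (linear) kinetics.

560 mg

To keep the same average steady-state level, dosing rate must scale with clearance.
CL ratio = 38.6 / 100 = 0.3860
New dose (same interval) = 1450 × 0.3860 = 559.7 mg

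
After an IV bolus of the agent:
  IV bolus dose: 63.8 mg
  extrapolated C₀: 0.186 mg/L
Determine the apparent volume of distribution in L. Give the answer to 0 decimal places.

343 L

Vd = Dose / C₀ = 63.80 / 0.186 = 343.0 L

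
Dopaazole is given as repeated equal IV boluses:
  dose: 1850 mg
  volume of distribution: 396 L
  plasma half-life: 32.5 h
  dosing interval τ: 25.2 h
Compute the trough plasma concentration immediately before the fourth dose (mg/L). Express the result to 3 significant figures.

C₀ per dose = Dose / Vd = 1850 / 396 = 4.672 mg/L
k = ln2 / t½ = 0.693147 / 32.5 = 0.02133 h⁻¹
Fraction remaining after one interval: r = e^(−kτ) = e^(−0.02133 × 25.2) = 0.5842
Before dose 4, 3 doses have been given (aged 1τ, 2τ, 3τ).
C_trough = C₀ × (r + r² + … + r^3) = C₀ × r(1−r^3)/(1−r)
        = 4.672 × 0.5842 × (1 − 0.1994) / (1 − 0.5842) = 5.255 mg/L

5.26 mg/L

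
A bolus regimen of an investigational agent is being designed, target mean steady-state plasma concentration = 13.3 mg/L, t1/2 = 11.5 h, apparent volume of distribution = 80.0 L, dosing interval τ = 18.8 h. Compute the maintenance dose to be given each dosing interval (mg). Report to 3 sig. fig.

k = ln2 / t½ = 0.693147 / 11.5 = 0.06027 h⁻¹
CL = k × Vd = 0.06027 × 80.0 = 4.822 L/h
At steady state, Dose/τ = Css × CL.
Dose = Css × CL × τ = 13.3 × 4.822 × 18.8 = 1206 mg

1210 mg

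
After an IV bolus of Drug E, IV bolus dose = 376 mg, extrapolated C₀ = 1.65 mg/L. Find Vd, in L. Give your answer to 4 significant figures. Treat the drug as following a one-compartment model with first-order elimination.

Vd = Dose / C₀ = 376.0 / 1.65 = 227.9 L

227.9 L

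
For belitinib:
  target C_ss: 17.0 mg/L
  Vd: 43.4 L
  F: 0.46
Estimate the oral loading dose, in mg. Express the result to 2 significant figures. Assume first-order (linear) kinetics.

LD = Css × Vd / F = 17.0 × 43.4 / 0.46 = 1604 mg

1600 mg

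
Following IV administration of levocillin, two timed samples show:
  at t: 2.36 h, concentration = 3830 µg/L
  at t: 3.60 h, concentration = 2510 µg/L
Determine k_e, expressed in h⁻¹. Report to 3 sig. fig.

0.341 h⁻¹

k = ln(C₁/C₂) / (t₂ − t₁) = ln(3830/2510) / (3.60 − 2.36)
  = 0.4226 / 1.240 = 0.3408 h⁻¹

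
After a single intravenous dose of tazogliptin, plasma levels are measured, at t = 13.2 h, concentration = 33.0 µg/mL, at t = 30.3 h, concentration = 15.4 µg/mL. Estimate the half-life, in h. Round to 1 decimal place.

15.6 h

k = ln(C₁/C₂) / (t₂ − t₁) = ln(33.0/15.4) / (30.3 − 13.2)
  = 0.7621 / 17.10 = 0.04457 h⁻¹
t½ = ln2 / k = 0.693147 / 0.04457 = 15.55 h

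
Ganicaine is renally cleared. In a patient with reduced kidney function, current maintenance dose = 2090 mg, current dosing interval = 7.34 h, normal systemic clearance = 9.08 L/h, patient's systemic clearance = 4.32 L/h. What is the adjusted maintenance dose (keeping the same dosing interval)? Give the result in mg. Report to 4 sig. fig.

994.4 mg

To keep the same average steady-state level, dosing rate must scale with clearance.
CL ratio = 4.32 / 9.08 = 0.4758
New dose (same interval) = 2090 × 0.4758 = 994.4 mg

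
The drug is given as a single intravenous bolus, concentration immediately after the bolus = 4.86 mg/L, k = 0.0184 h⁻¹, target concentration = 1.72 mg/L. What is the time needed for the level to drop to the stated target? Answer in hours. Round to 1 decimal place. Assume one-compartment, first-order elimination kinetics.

t = ln(C₀ / C) / k = ln(4.860 / 1.72) / 0.01840
  = ln(2.826) / 0.01840 = 1.039 / 0.01840 = 56.47 h

56.5 h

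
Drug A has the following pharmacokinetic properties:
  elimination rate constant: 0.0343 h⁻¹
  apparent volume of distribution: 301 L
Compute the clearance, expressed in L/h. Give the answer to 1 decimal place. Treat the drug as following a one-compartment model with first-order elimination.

10.3 L/h

CL = k × Vd = 0.0343 × 301 = 10.32 L/h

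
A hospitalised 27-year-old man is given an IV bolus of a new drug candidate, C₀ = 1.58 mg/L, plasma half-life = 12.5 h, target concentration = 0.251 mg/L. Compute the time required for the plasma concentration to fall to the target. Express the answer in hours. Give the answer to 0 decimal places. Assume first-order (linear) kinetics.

k = ln2 / t½ = 0.693147 / 12.5 = 0.05545 h⁻¹
t = ln(C₀ / C) / k = ln(1.580 / 0.251) / 0.05545
  = ln(6.295) / 0.05545 = 1.840 / 0.05545 = 33.18 h

33 h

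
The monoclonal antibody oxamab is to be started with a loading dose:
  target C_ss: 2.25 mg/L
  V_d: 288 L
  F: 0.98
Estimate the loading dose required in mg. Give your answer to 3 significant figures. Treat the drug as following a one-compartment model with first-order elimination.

LD = Css × Vd / F = 2.25 × 288 / 0.98 = 661.2 mg

661 mg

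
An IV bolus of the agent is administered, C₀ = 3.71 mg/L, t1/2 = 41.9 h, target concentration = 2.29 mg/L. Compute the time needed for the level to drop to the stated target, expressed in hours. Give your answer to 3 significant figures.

29.2 h

k = ln2 / t½ = 0.693147 / 41.9 = 0.01654 h⁻¹
t = ln(C₀ / C) / k = ln(3.710 / 2.29) / 0.01654
  = ln(1.620) / 0.01654 = 0.4824 / 0.01654 = 29.17 h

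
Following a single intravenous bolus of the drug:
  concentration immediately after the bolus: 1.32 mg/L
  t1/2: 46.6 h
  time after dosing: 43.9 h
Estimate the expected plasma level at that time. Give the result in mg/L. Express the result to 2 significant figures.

k = ln2 / t½ = 0.693147 / 46.6 = 0.01487 h⁻¹
C = C₀ · e^(−k·t) = 1.320 × e^(−0.01487 × 43.9)
  = 1.320 × 0.5206 = 0.6872 mg/L

0.69 mg/L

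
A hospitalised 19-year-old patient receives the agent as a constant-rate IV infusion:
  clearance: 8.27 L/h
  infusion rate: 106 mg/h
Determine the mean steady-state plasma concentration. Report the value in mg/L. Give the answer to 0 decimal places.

13 mg/L

At steady state Css = R₀ / CL = 106 / 8.270 = 12.82 mg/L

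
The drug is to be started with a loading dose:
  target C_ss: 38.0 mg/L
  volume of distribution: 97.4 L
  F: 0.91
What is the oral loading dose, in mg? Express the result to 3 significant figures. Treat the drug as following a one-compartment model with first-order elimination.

4070 mg

LD = Css × Vd / F = 38.0 × 97.4 / 0.91 = 4067 mg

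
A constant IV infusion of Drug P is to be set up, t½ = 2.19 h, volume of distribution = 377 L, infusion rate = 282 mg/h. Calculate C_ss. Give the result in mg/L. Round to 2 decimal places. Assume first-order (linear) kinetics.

2.36 mg/L

k = ln2 / t½ = 0.693147 / 2.19 = 0.3165 h⁻¹
CL = k × Vd = 0.3165 × 377 = 119.3 L/h
At steady state Css = R₀ / CL = 282 / 119.3 = 2.364 mg/L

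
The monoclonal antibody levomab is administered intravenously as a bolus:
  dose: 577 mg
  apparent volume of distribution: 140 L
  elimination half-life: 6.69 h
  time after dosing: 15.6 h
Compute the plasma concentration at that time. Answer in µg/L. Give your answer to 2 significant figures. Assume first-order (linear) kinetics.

820 µg/L

C₀ = Dose / Vd = 577.0 / 140 = 4.121 mg/L
k = ln2 / t½ = 0.693147 / 6.69 = 0.1036 h⁻¹
C = C₀ · e^(−k·t) = 4.121 × e^(−0.1036 × 15.6)
  = 4.121 × 0.1987 = 0.8188 mg/L
Convert: 0.8188 mg/L × 1000 = 818.8 µg/L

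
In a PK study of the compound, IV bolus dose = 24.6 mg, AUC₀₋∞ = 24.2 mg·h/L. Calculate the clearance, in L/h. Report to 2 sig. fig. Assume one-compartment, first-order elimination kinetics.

CL = Dose / AUC = 24.6 / 24.2 = 1.017 L/h

1.0 L/h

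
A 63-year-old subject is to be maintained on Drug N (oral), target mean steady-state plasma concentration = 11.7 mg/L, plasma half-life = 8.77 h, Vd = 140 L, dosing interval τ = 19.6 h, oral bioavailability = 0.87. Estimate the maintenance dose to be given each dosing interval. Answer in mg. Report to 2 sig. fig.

2900 mg

k = ln2 / t½ = 0.693147 / 8.77 = 0.07904 h⁻¹
CL = k × Vd = 0.07904 × 140 = 11.07 L/h
At steady state, F × (Dose/τ) = Css × CL.
Dose = Css × CL × τ / F = 11.7 × 11.07 × 19.6 / 0.87 = 2918 mg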